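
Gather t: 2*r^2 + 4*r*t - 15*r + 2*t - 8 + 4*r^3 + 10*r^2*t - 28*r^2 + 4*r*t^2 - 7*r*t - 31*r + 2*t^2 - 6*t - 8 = 4*r^3 - 26*r^2 - 46*r + t^2*(4*r + 2) + t*(10*r^2 - 3*r - 4) - 16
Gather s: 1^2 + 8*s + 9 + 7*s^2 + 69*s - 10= 7*s^2 + 77*s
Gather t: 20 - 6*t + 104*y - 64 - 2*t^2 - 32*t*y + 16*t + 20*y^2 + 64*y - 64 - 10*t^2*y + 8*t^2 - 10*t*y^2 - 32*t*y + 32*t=t^2*(6 - 10*y) + t*(-10*y^2 - 64*y + 42) + 20*y^2 + 168*y - 108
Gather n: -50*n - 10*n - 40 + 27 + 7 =-60*n - 6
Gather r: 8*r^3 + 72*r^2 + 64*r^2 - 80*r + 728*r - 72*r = 8*r^3 + 136*r^2 + 576*r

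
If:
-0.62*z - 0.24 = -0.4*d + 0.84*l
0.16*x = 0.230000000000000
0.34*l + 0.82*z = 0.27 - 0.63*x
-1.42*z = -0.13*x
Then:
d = -3.79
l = -2.19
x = 1.44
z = 0.13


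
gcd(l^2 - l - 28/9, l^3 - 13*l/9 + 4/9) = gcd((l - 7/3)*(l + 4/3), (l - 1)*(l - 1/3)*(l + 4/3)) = l + 4/3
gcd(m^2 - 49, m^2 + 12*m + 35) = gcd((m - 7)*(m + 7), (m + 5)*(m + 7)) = m + 7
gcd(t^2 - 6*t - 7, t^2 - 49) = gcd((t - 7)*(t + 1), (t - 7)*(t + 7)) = t - 7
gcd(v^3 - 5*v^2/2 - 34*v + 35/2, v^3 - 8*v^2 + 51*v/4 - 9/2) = v - 1/2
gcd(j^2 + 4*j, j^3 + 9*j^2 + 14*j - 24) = j + 4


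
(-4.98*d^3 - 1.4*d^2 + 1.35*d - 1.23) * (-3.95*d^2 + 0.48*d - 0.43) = 19.671*d^5 + 3.1396*d^4 - 3.8631*d^3 + 6.1085*d^2 - 1.1709*d + 0.5289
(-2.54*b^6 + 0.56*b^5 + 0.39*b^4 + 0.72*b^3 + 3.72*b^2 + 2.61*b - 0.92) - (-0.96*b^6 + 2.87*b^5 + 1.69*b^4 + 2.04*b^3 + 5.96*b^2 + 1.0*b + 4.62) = -1.58*b^6 - 2.31*b^5 - 1.3*b^4 - 1.32*b^3 - 2.24*b^2 + 1.61*b - 5.54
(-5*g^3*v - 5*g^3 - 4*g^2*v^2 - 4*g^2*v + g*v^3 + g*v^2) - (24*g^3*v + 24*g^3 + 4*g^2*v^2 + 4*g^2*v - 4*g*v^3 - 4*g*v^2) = -29*g^3*v - 29*g^3 - 8*g^2*v^2 - 8*g^2*v + 5*g*v^3 + 5*g*v^2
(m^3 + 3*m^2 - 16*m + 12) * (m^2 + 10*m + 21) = m^5 + 13*m^4 + 35*m^3 - 85*m^2 - 216*m + 252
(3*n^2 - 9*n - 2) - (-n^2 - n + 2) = 4*n^2 - 8*n - 4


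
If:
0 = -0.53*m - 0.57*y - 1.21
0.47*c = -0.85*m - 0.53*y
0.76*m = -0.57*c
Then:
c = 5.57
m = -4.18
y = 1.76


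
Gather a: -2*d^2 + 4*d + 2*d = -2*d^2 + 6*d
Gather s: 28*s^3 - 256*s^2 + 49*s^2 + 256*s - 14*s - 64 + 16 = 28*s^3 - 207*s^2 + 242*s - 48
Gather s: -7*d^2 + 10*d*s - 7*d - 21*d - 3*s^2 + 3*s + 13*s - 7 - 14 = -7*d^2 - 28*d - 3*s^2 + s*(10*d + 16) - 21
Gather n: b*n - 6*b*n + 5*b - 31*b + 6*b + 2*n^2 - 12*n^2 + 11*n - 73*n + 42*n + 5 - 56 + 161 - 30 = -20*b - 10*n^2 + n*(-5*b - 20) + 80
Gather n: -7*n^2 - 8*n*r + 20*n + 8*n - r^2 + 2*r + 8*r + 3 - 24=-7*n^2 + n*(28 - 8*r) - r^2 + 10*r - 21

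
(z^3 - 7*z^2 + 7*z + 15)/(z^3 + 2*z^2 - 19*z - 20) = (z^2 - 8*z + 15)/(z^2 + z - 20)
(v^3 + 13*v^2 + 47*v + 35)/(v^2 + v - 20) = (v^2 + 8*v + 7)/(v - 4)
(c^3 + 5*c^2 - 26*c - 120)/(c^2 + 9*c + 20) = (c^2 + c - 30)/(c + 5)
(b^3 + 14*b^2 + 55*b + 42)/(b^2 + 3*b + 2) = (b^2 + 13*b + 42)/(b + 2)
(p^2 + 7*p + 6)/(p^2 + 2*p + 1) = (p + 6)/(p + 1)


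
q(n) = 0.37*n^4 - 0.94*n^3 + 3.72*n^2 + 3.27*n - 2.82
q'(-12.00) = -3049.53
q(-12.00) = 9790.26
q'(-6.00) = -462.57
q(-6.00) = 794.04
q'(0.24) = 4.91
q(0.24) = -1.83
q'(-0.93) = -7.28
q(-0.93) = -1.61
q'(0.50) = 6.47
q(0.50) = -0.35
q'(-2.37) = -49.90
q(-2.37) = 34.51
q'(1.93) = 17.76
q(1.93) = 15.72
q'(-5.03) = -293.85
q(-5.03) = 431.33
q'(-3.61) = -129.97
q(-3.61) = 140.92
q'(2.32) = 23.83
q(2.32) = 23.77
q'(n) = 1.48*n^3 - 2.82*n^2 + 7.44*n + 3.27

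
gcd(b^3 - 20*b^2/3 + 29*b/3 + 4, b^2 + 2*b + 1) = 1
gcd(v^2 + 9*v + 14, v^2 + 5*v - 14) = v + 7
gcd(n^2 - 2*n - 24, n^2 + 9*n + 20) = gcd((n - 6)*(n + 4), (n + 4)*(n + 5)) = n + 4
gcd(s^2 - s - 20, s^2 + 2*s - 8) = s + 4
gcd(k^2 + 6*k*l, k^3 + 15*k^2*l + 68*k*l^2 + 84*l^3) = k + 6*l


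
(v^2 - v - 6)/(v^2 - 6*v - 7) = (-v^2 + v + 6)/(-v^2 + 6*v + 7)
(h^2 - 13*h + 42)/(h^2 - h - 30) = (h - 7)/(h + 5)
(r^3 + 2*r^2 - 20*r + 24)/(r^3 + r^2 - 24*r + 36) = (r - 2)/(r - 3)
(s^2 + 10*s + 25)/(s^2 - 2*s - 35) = (s + 5)/(s - 7)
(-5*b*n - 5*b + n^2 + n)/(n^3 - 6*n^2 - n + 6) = (-5*b + n)/(n^2 - 7*n + 6)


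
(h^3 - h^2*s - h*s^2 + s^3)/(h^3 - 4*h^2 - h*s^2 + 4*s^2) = (h - s)/(h - 4)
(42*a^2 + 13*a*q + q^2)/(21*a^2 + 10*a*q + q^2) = (6*a + q)/(3*a + q)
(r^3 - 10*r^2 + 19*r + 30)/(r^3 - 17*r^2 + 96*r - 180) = (r + 1)/(r - 6)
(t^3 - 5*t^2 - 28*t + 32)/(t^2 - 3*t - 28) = (t^2 - 9*t + 8)/(t - 7)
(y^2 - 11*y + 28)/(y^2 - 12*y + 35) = (y - 4)/(y - 5)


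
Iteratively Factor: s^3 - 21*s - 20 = (s + 1)*(s^2 - s - 20) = (s + 1)*(s + 4)*(s - 5)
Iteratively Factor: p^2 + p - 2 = (p - 1)*(p + 2)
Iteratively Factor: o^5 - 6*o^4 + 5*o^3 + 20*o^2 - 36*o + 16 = (o - 4)*(o^4 - 2*o^3 - 3*o^2 + 8*o - 4) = (o - 4)*(o - 1)*(o^3 - o^2 - 4*o + 4) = (o - 4)*(o - 2)*(o - 1)*(o^2 + o - 2) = (o - 4)*(o - 2)*(o - 1)*(o + 2)*(o - 1)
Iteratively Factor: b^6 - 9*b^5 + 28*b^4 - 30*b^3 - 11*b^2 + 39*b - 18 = (b + 1)*(b^5 - 10*b^4 + 38*b^3 - 68*b^2 + 57*b - 18) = (b - 1)*(b + 1)*(b^4 - 9*b^3 + 29*b^2 - 39*b + 18) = (b - 3)*(b - 1)*(b + 1)*(b^3 - 6*b^2 + 11*b - 6) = (b - 3)*(b - 2)*(b - 1)*(b + 1)*(b^2 - 4*b + 3) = (b - 3)*(b - 2)*(b - 1)^2*(b + 1)*(b - 3)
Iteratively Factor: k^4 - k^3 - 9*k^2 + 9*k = (k - 1)*(k^3 - 9*k) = (k - 3)*(k - 1)*(k^2 + 3*k) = k*(k - 3)*(k - 1)*(k + 3)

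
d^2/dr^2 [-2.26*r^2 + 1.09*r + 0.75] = -4.52000000000000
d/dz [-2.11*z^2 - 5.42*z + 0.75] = -4.22*z - 5.42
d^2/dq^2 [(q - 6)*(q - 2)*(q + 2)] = 6*q - 12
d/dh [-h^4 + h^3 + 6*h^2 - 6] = h*(-4*h^2 + 3*h + 12)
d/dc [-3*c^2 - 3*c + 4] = -6*c - 3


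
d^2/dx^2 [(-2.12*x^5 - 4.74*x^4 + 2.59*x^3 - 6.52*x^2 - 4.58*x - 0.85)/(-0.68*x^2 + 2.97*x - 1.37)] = (5.88172800000001*x^7 - 64.12128*x^6 + 202.516128*x^5 + 18.5790600000001*x^4 - 239.300222*x^3 + 135.902826*x^2 - 65.067354*x + 75.15771)/(0.314432*x^6 - 4.119984*x^5 + 19.8951*x^4 - 42.799185*x^3 + 40.082775*x^2 - 16.723179*x + 2.571353)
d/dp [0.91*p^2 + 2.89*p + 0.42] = 1.82*p + 2.89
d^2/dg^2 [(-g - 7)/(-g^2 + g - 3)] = 2*(-3*(g + 2)*(g^2 - g + 3) + (g + 7)*(2*g - 1)^2)/(g^2 - g + 3)^3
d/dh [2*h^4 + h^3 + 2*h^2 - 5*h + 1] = 8*h^3 + 3*h^2 + 4*h - 5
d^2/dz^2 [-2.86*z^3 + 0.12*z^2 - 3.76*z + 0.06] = 0.24 - 17.16*z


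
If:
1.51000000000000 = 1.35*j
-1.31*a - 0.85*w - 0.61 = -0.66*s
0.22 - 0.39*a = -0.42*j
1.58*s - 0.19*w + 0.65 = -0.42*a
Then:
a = 1.77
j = 1.12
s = -1.43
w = -4.55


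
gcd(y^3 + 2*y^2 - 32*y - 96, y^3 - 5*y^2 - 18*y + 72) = y^2 - 2*y - 24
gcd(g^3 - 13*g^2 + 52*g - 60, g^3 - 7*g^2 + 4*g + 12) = g^2 - 8*g + 12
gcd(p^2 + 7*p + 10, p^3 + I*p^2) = 1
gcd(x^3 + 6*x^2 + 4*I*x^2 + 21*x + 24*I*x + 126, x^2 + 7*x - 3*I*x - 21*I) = x - 3*I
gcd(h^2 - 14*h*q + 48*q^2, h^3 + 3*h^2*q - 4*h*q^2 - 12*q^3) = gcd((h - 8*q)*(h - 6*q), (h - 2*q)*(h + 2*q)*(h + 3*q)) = 1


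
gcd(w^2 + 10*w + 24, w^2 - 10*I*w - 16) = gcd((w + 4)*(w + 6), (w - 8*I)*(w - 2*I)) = 1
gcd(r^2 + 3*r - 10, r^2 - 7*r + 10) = r - 2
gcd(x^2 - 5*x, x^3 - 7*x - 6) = 1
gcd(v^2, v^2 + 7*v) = v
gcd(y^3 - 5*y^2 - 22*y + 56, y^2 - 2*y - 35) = y - 7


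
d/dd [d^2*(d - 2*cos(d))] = d*(2*d*sin(d) + 3*d - 4*cos(d))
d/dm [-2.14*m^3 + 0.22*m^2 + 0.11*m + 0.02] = -6.42*m^2 + 0.44*m + 0.11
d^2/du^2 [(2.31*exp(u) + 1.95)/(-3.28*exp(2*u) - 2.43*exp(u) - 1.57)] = (-24.851904*exp(4*u) - 65.503896*exp(3*u) + 24.746616*exp(2*u) + 37.465206*exp(u) + 1.745526)*exp(u)/(35.287552*exp(6*u) + 78.428736*exp(5*u) + 108.77628*exp(4*u) + 89.430075*exp(3*u) + 52.066695*exp(2*u) + 17.969121*exp(u) + 3.869893)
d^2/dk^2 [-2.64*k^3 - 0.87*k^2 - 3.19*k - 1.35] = -15.84*k - 1.74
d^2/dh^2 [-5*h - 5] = 0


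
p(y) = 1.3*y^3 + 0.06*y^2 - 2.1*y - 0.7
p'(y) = 3.9*y^2 + 0.12*y - 2.1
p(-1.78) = -4.10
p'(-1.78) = 10.04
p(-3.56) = -51.12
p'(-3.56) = 46.90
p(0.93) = -1.56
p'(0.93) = 1.38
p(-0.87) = 0.32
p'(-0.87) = 0.75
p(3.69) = 57.68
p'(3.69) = 51.45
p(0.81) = -1.67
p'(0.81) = 0.56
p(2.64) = 18.09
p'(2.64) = 25.40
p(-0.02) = -0.66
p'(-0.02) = -2.10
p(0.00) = -0.70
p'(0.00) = -2.10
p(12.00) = 2229.14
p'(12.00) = 560.94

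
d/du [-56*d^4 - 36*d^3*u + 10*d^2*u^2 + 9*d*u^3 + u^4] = -36*d^3 + 20*d^2*u + 27*d*u^2 + 4*u^3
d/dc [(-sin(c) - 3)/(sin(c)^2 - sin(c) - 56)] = (sin(c)^2 + 6*sin(c) + 53)*cos(c)/(sin(c) + cos(c)^2 + 55)^2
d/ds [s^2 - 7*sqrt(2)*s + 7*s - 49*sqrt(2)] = 2*s - 7*sqrt(2) + 7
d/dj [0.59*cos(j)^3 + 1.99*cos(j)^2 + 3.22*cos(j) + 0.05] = (1.77*sin(j)^2 - 3.98*cos(j) - 4.99)*sin(j)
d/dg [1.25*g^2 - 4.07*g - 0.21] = 2.5*g - 4.07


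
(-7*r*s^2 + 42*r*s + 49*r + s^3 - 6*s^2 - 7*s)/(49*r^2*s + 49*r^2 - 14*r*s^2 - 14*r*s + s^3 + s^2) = (7 - s)/(7*r - s)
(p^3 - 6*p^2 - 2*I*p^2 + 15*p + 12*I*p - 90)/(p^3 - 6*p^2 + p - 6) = (p^2 - 2*I*p + 15)/(p^2 + 1)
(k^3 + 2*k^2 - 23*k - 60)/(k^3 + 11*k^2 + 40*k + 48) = (k - 5)/(k + 4)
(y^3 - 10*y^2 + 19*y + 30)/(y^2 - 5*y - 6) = y - 5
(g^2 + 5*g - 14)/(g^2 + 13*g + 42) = (g - 2)/(g + 6)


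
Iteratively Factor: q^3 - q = (q - 1)*(q^2 + q) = q*(q - 1)*(q + 1)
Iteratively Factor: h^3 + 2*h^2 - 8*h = (h + 4)*(h^2 - 2*h) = (h - 2)*(h + 4)*(h)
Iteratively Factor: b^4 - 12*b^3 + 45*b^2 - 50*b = (b - 2)*(b^3 - 10*b^2 + 25*b) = b*(b - 2)*(b^2 - 10*b + 25) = b*(b - 5)*(b - 2)*(b - 5)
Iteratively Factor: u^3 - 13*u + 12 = (u + 4)*(u^2 - 4*u + 3) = (u - 1)*(u + 4)*(u - 3)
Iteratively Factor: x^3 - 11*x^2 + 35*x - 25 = (x - 5)*(x^2 - 6*x + 5) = (x - 5)*(x - 1)*(x - 5)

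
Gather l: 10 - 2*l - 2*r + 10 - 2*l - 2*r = -4*l - 4*r + 20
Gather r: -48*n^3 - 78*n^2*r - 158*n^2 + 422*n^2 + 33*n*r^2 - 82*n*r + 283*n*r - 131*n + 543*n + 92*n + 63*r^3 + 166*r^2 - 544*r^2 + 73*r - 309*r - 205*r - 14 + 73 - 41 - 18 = -48*n^3 + 264*n^2 + 504*n + 63*r^3 + r^2*(33*n - 378) + r*(-78*n^2 + 201*n - 441)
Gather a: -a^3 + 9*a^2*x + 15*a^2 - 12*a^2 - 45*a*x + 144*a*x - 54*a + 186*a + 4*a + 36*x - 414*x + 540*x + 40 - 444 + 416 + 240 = -a^3 + a^2*(9*x + 3) + a*(99*x + 136) + 162*x + 252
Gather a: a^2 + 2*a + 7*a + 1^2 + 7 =a^2 + 9*a + 8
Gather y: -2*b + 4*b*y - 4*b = 4*b*y - 6*b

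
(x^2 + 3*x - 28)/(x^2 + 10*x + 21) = (x - 4)/(x + 3)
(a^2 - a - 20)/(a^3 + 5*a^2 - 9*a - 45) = (a^2 - a - 20)/(a^3 + 5*a^2 - 9*a - 45)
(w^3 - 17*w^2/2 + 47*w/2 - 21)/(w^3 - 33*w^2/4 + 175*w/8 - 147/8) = 4*(w - 2)/(4*w - 7)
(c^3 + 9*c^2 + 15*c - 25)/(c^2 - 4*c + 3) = (c^2 + 10*c + 25)/(c - 3)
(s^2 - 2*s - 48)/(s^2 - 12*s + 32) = (s + 6)/(s - 4)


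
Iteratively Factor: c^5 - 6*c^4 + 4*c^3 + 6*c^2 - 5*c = (c - 5)*(c^4 - c^3 - c^2 + c) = (c - 5)*(c + 1)*(c^3 - 2*c^2 + c) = (c - 5)*(c - 1)*(c + 1)*(c^2 - c) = c*(c - 5)*(c - 1)*(c + 1)*(c - 1)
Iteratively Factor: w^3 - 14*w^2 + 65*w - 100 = (w - 4)*(w^2 - 10*w + 25) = (w - 5)*(w - 4)*(w - 5)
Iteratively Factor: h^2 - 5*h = (h)*(h - 5)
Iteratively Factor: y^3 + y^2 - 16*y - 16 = (y - 4)*(y^2 + 5*y + 4) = (y - 4)*(y + 4)*(y + 1)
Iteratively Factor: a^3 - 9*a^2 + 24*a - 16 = (a - 1)*(a^2 - 8*a + 16) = (a - 4)*(a - 1)*(a - 4)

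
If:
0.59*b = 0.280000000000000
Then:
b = 0.47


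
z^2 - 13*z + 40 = (z - 8)*(z - 5)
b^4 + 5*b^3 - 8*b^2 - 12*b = b*(b - 2)*(b + 1)*(b + 6)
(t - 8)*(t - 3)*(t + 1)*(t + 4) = t^4 - 6*t^3 - 27*t^2 + 76*t + 96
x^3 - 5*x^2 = x^2*(x - 5)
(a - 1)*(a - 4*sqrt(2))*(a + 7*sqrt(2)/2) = a^3 - a^2 - sqrt(2)*a^2/2 - 28*a + sqrt(2)*a/2 + 28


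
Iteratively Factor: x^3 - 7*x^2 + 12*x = (x - 4)*(x^2 - 3*x) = x*(x - 4)*(x - 3)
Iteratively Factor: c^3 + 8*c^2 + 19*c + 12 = (c + 4)*(c^2 + 4*c + 3) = (c + 1)*(c + 4)*(c + 3)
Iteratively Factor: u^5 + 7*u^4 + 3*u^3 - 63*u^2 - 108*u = (u - 3)*(u^4 + 10*u^3 + 33*u^2 + 36*u) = (u - 3)*(u + 3)*(u^3 + 7*u^2 + 12*u) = (u - 3)*(u + 3)*(u + 4)*(u^2 + 3*u) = (u - 3)*(u + 3)^2*(u + 4)*(u)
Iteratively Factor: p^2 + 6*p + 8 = (p + 4)*(p + 2)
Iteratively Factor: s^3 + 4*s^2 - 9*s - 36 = (s - 3)*(s^2 + 7*s + 12) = (s - 3)*(s + 4)*(s + 3)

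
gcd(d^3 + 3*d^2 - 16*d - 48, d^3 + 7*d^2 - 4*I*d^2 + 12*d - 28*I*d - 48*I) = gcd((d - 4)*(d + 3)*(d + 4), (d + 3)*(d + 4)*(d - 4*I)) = d^2 + 7*d + 12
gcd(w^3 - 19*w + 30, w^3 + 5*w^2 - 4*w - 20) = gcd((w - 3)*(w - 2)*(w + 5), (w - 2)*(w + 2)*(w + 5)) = w^2 + 3*w - 10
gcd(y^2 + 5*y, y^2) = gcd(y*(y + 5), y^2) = y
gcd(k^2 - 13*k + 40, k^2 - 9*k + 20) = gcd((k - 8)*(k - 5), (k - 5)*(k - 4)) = k - 5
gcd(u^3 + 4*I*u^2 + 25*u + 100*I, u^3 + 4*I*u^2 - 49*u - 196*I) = u + 4*I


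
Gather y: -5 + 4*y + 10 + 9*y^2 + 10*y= 9*y^2 + 14*y + 5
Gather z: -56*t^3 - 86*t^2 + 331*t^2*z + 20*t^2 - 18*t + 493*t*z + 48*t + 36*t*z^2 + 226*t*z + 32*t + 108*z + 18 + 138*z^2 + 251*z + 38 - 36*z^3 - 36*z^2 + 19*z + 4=-56*t^3 - 66*t^2 + 62*t - 36*z^3 + z^2*(36*t + 102) + z*(331*t^2 + 719*t + 378) + 60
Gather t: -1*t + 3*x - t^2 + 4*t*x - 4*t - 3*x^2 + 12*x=-t^2 + t*(4*x - 5) - 3*x^2 + 15*x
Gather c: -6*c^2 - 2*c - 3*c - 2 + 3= -6*c^2 - 5*c + 1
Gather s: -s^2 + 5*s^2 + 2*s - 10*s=4*s^2 - 8*s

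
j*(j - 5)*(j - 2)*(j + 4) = j^4 - 3*j^3 - 18*j^2 + 40*j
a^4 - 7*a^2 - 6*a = a*(a - 3)*(a + 1)*(a + 2)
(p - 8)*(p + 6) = p^2 - 2*p - 48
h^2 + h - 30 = (h - 5)*(h + 6)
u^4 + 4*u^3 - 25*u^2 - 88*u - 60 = (u - 5)*(u + 1)*(u + 2)*(u + 6)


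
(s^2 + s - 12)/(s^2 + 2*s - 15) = (s + 4)/(s + 5)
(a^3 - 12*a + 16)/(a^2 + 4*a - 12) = (a^2 + 2*a - 8)/(a + 6)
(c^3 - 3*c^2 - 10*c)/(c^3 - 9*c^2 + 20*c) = (c + 2)/(c - 4)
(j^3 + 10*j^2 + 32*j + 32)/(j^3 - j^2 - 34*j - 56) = (j + 4)/(j - 7)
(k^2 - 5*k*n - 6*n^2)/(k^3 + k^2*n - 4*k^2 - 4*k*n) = (k - 6*n)/(k*(k - 4))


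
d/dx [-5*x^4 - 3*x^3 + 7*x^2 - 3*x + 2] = -20*x^3 - 9*x^2 + 14*x - 3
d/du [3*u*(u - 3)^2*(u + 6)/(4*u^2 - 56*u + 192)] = 3*(u^5 - 21*u^4 + 96*u^3 + 162*u^2 - 1296*u + 1296)/(2*(u^4 - 28*u^3 + 292*u^2 - 1344*u + 2304))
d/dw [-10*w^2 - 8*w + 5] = -20*w - 8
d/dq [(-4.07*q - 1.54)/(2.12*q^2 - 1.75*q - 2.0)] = (8.6284*q^2 + 6.5296*q + 5.445)/(4.4944*q^4 - 7.42*q^3 - 5.4175*q^2 + 7.0*q + 4.0)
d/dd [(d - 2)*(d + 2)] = 2*d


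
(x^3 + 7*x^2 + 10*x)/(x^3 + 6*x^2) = (x^2 + 7*x + 10)/(x*(x + 6))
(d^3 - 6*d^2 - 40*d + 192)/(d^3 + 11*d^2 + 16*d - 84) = (d^2 - 12*d + 32)/(d^2 + 5*d - 14)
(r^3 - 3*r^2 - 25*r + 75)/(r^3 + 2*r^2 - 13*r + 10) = (r^2 - 8*r + 15)/(r^2 - 3*r + 2)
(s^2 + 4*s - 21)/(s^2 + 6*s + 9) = (s^2 + 4*s - 21)/(s^2 + 6*s + 9)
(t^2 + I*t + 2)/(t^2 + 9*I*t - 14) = (t - I)/(t + 7*I)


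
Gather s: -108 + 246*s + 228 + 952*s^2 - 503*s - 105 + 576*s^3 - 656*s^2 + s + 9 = 576*s^3 + 296*s^2 - 256*s + 24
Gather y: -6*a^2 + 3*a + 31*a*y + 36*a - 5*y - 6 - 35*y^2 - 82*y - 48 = -6*a^2 + 39*a - 35*y^2 + y*(31*a - 87) - 54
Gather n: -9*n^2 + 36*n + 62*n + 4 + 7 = -9*n^2 + 98*n + 11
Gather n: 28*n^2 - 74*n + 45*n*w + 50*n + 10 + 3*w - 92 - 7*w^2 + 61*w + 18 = 28*n^2 + n*(45*w - 24) - 7*w^2 + 64*w - 64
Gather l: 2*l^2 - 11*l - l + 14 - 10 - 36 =2*l^2 - 12*l - 32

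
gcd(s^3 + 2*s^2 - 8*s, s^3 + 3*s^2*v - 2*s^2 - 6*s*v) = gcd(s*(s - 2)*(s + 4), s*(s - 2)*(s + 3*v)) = s^2 - 2*s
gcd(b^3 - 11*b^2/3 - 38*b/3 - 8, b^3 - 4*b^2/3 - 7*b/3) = b + 1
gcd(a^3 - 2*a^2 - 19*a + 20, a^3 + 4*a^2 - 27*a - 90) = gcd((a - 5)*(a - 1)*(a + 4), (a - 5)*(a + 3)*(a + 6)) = a - 5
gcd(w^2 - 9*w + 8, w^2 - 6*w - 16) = w - 8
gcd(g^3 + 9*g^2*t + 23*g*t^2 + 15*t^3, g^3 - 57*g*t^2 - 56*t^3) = g + t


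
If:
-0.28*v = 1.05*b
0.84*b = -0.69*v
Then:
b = 0.00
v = 0.00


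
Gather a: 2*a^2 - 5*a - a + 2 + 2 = 2*a^2 - 6*a + 4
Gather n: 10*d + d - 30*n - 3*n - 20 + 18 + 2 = 11*d - 33*n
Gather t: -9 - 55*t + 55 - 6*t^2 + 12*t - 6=-6*t^2 - 43*t + 40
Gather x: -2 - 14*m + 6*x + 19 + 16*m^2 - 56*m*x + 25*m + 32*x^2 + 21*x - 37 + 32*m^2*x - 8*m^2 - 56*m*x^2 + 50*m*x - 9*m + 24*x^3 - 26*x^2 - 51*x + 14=8*m^2 + 2*m + 24*x^3 + x^2*(6 - 56*m) + x*(32*m^2 - 6*m - 24) - 6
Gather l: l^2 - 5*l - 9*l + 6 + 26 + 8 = l^2 - 14*l + 40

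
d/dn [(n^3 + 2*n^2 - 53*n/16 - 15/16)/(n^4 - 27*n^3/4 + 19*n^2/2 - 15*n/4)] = (-64*n^6 - 256*n^5 + 2108*n^4 - 3102*n^3 + 319*n^2 + 1140*n - 225)/(4*n^2*(16*n^6 - 216*n^5 + 1033*n^4 - 2172*n^3 + 2254*n^2 - 1140*n + 225))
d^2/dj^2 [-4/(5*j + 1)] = -200/(5*j + 1)^3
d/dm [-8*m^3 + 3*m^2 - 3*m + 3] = -24*m^2 + 6*m - 3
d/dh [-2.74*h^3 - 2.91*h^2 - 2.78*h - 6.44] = -8.22*h^2 - 5.82*h - 2.78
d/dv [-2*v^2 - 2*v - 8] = -4*v - 2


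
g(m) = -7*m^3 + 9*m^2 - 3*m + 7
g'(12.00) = -2811.00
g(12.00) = -10829.00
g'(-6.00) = -867.00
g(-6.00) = 1861.00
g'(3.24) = -165.13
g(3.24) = -146.33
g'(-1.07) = -46.30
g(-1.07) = 29.09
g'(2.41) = -81.59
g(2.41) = -45.94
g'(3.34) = -177.15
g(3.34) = -163.44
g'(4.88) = -415.26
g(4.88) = -606.81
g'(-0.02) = -3.37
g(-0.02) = 7.06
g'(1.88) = -43.38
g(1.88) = -13.34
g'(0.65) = -0.17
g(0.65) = 6.93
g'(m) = -21*m^2 + 18*m - 3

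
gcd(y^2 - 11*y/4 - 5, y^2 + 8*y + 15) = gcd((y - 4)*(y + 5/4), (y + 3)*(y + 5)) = 1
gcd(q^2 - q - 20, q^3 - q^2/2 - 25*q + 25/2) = q - 5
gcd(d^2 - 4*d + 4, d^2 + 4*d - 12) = d - 2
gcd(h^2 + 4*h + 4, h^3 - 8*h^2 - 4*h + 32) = h + 2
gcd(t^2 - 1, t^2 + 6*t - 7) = t - 1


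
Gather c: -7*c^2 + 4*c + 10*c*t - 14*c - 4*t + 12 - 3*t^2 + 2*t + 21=-7*c^2 + c*(10*t - 10) - 3*t^2 - 2*t + 33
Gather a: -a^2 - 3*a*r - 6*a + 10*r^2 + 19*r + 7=-a^2 + a*(-3*r - 6) + 10*r^2 + 19*r + 7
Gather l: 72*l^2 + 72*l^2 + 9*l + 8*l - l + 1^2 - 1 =144*l^2 + 16*l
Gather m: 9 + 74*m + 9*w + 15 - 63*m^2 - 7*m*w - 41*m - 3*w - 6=-63*m^2 + m*(33 - 7*w) + 6*w + 18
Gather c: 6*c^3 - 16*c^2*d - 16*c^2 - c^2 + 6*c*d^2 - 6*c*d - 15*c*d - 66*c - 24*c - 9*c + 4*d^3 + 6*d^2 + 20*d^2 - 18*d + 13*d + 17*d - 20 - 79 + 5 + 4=6*c^3 + c^2*(-16*d - 17) + c*(6*d^2 - 21*d - 99) + 4*d^3 + 26*d^2 + 12*d - 90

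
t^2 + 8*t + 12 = (t + 2)*(t + 6)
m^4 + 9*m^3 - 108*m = m*(m - 3)*(m + 6)^2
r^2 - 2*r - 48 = (r - 8)*(r + 6)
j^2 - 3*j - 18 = (j - 6)*(j + 3)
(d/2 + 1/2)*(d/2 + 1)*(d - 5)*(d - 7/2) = d^4/4 - 11*d^3/8 - 3*d^2/2 + 71*d/8 + 35/4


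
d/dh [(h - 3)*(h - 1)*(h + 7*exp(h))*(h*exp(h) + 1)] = h^4*exp(h) + 14*h^3*exp(2*h) - 35*h^2*exp(2*h) - 2*h^2*exp(h) + 3*h^2 - 14*h*exp(2*h) - 8*h*exp(h) - 8*h + 21*exp(2*h) - 7*exp(h) + 3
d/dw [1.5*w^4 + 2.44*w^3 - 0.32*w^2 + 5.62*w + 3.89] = 6.0*w^3 + 7.32*w^2 - 0.64*w + 5.62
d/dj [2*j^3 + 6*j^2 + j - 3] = 6*j^2 + 12*j + 1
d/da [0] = 0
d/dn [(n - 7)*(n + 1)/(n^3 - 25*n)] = (-n^4 + 12*n^3 - 4*n^2 - 175)/(n^2*(n^4 - 50*n^2 + 625))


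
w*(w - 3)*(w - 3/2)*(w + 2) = w^4 - 5*w^3/2 - 9*w^2/2 + 9*w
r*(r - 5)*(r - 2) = r^3 - 7*r^2 + 10*r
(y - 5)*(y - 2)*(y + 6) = y^3 - y^2 - 32*y + 60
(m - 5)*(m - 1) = m^2 - 6*m + 5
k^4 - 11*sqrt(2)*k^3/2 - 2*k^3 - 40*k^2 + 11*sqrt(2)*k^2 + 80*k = k*(k - 2)*(k - 8*sqrt(2))*(k + 5*sqrt(2)/2)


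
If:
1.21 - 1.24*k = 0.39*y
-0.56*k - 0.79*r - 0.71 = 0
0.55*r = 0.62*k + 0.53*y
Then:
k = 3.17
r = -3.14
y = -6.97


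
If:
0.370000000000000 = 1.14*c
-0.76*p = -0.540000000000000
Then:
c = 0.32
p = 0.71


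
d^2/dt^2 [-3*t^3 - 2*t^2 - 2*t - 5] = -18*t - 4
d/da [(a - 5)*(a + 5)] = 2*a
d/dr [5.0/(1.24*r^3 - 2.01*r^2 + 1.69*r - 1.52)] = (-18.6*r^2 + 20.1*r - 8.45)/(1.24*r^3 - 2.01*r^2 + 1.69*r - 1.52)^2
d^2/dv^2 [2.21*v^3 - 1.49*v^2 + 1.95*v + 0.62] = 13.26*v - 2.98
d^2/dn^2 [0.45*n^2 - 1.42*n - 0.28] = 0.900000000000000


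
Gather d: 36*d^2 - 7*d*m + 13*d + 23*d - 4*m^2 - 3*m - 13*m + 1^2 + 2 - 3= 36*d^2 + d*(36 - 7*m) - 4*m^2 - 16*m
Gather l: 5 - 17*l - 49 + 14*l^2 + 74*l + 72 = 14*l^2 + 57*l + 28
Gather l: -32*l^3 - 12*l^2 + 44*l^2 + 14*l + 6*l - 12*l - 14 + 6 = -32*l^3 + 32*l^2 + 8*l - 8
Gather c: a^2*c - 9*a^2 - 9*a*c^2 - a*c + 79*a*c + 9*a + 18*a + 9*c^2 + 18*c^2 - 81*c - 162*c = -9*a^2 + 27*a + c^2*(27 - 9*a) + c*(a^2 + 78*a - 243)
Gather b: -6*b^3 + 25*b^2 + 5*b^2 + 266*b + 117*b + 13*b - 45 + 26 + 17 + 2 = -6*b^3 + 30*b^2 + 396*b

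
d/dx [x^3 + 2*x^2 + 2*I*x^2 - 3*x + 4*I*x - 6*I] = 3*x^2 + 4*x*(1 + I) - 3 + 4*I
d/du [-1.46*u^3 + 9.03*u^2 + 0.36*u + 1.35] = -4.38*u^2 + 18.06*u + 0.36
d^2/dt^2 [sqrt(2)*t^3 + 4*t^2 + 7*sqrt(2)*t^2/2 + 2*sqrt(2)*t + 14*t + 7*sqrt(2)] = 6*sqrt(2)*t + 8 + 7*sqrt(2)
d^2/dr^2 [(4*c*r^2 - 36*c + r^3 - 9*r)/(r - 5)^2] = 4*(20*c*r - 4*c + 33*r - 45)/(r^4 - 20*r^3 + 150*r^2 - 500*r + 625)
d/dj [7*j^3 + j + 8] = 21*j^2 + 1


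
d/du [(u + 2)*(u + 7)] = 2*u + 9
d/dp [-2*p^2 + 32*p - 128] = 32 - 4*p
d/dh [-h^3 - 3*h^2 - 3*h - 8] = -3*h^2 - 6*h - 3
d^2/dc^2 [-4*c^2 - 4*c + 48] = -8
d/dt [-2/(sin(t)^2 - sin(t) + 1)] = 2*(2*sin(t) - 1)*cos(t)/(sin(t)^2 - sin(t) + 1)^2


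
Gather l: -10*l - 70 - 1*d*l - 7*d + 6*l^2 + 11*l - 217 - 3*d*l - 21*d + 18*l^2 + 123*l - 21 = -28*d + 24*l^2 + l*(124 - 4*d) - 308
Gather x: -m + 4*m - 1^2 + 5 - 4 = 3*m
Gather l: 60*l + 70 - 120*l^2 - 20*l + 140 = -120*l^2 + 40*l + 210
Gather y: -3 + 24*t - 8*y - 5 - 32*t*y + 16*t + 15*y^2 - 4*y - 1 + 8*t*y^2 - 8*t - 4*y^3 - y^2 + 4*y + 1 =32*t - 4*y^3 + y^2*(8*t + 14) + y*(-32*t - 8) - 8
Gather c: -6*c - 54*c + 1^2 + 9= 10 - 60*c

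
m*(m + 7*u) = m^2 + 7*m*u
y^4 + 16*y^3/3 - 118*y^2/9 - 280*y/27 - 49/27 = (y - 7/3)*(y + 1/3)^2*(y + 7)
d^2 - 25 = (d - 5)*(d + 5)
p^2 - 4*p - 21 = (p - 7)*(p + 3)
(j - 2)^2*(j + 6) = j^3 + 2*j^2 - 20*j + 24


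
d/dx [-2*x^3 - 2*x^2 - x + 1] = -6*x^2 - 4*x - 1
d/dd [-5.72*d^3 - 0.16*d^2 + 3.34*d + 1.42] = -17.16*d^2 - 0.32*d + 3.34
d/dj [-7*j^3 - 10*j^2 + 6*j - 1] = -21*j^2 - 20*j + 6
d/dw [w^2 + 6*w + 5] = 2*w + 6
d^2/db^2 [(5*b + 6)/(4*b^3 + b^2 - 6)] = 2*(4*b^2*(5*b + 6)*(6*b + 1)^2 - (60*b^2 + 10*b + (5*b + 6)*(12*b + 1))*(4*b^3 + b^2 - 6))/(4*b^3 + b^2 - 6)^3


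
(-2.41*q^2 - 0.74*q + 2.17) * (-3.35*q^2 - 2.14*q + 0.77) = 8.0735*q^4 + 7.6364*q^3 - 7.5416*q^2 - 5.2136*q + 1.6709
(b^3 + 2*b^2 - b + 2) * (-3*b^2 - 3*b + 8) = -3*b^5 - 9*b^4 + 5*b^3 + 13*b^2 - 14*b + 16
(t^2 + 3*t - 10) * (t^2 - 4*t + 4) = t^4 - t^3 - 18*t^2 + 52*t - 40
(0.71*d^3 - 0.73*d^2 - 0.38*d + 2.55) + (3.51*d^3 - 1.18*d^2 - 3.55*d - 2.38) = 4.22*d^3 - 1.91*d^2 - 3.93*d + 0.17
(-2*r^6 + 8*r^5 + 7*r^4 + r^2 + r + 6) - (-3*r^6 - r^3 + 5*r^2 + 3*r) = r^6 + 8*r^5 + 7*r^4 + r^3 - 4*r^2 - 2*r + 6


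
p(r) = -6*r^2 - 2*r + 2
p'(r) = -12*r - 2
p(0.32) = 0.75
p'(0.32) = -5.84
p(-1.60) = -10.16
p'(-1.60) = 17.20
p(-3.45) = -62.52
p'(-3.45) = 39.40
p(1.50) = -14.50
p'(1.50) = -20.00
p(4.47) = -126.83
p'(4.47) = -55.64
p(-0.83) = -0.47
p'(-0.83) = 7.96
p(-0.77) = -0.02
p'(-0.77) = 7.24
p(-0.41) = 1.81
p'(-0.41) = 2.92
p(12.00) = -886.00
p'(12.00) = -146.00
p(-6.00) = -202.00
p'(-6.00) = 70.00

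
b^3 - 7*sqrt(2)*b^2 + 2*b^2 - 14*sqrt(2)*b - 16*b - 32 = (b + 2)*(b - 8*sqrt(2))*(b + sqrt(2))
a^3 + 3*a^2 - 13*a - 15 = (a - 3)*(a + 1)*(a + 5)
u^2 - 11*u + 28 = (u - 7)*(u - 4)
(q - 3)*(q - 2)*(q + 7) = q^3 + 2*q^2 - 29*q + 42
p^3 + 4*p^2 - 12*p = p*(p - 2)*(p + 6)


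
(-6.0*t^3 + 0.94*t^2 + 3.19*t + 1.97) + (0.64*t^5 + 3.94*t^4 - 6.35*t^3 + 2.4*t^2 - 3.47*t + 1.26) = 0.64*t^5 + 3.94*t^4 - 12.35*t^3 + 3.34*t^2 - 0.28*t + 3.23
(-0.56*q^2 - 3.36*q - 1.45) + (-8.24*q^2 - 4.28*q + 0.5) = -8.8*q^2 - 7.64*q - 0.95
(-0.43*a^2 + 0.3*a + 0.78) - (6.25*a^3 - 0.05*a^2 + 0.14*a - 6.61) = -6.25*a^3 - 0.38*a^2 + 0.16*a + 7.39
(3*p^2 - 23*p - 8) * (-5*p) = -15*p^3 + 115*p^2 + 40*p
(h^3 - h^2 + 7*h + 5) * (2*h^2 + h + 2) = 2*h^5 - h^4 + 15*h^3 + 15*h^2 + 19*h + 10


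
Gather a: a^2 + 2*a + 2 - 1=a^2 + 2*a + 1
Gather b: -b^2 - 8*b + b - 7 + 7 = -b^2 - 7*b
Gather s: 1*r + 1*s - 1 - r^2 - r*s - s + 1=-r^2 - r*s + r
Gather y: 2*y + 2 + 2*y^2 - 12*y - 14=2*y^2 - 10*y - 12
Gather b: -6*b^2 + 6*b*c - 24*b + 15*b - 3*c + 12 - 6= -6*b^2 + b*(6*c - 9) - 3*c + 6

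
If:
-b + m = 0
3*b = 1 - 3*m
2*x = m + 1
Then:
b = 1/6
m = 1/6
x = 7/12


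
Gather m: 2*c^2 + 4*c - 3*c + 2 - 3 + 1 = 2*c^2 + c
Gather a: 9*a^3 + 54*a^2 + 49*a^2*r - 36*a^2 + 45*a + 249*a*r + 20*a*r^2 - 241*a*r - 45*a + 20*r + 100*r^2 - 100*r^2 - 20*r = 9*a^3 + a^2*(49*r + 18) + a*(20*r^2 + 8*r)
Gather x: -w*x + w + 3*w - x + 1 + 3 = 4*w + x*(-w - 1) + 4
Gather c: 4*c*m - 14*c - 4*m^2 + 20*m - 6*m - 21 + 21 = c*(4*m - 14) - 4*m^2 + 14*m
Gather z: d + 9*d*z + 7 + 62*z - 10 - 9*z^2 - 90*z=d - 9*z^2 + z*(9*d - 28) - 3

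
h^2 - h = h*(h - 1)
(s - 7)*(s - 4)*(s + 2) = s^3 - 9*s^2 + 6*s + 56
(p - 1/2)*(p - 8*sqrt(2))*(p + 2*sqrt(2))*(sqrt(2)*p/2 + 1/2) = sqrt(2)*p^4/2 - 11*p^3/2 - sqrt(2)*p^3/4 - 19*sqrt(2)*p^2 + 11*p^2/4 - 16*p + 19*sqrt(2)*p/2 + 8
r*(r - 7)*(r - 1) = r^3 - 8*r^2 + 7*r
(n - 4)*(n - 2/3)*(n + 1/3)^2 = n^4 - 4*n^3 - n^2/3 + 34*n/27 + 8/27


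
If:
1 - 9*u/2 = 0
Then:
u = 2/9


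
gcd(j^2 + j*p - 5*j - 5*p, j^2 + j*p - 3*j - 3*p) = j + p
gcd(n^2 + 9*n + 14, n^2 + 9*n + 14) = n^2 + 9*n + 14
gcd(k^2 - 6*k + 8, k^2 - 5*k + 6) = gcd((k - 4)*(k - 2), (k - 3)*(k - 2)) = k - 2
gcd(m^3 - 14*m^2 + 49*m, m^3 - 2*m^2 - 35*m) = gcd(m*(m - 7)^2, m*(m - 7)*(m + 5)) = m^2 - 7*m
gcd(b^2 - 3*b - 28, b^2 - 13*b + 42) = b - 7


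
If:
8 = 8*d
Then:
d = 1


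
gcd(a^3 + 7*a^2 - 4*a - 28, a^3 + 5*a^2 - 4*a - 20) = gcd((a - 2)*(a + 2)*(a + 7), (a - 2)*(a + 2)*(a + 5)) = a^2 - 4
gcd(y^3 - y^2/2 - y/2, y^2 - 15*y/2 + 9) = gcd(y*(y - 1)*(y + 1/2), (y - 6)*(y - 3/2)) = 1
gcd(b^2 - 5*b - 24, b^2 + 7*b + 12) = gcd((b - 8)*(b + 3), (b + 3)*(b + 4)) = b + 3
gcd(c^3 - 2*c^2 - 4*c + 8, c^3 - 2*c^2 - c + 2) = c - 2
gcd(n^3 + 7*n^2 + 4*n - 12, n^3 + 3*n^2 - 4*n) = n - 1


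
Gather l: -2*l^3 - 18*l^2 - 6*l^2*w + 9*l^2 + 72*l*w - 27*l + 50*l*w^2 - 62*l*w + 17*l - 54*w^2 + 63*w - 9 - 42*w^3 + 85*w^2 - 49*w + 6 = -2*l^3 + l^2*(-6*w - 9) + l*(50*w^2 + 10*w - 10) - 42*w^3 + 31*w^2 + 14*w - 3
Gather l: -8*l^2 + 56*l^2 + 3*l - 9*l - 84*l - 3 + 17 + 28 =48*l^2 - 90*l + 42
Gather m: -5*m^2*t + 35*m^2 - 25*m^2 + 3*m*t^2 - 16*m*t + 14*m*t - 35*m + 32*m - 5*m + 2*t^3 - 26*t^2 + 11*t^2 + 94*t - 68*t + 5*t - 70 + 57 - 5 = m^2*(10 - 5*t) + m*(3*t^2 - 2*t - 8) + 2*t^3 - 15*t^2 + 31*t - 18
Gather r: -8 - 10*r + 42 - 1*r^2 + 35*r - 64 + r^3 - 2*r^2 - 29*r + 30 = r^3 - 3*r^2 - 4*r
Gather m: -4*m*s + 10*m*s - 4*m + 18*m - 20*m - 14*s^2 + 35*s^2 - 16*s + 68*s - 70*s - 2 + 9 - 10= m*(6*s - 6) + 21*s^2 - 18*s - 3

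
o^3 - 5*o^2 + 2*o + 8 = (o - 4)*(o - 2)*(o + 1)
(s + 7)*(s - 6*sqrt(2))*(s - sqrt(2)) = s^3 - 7*sqrt(2)*s^2 + 7*s^2 - 49*sqrt(2)*s + 12*s + 84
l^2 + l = l*(l + 1)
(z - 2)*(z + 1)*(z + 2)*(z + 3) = z^4 + 4*z^3 - z^2 - 16*z - 12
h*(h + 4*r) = h^2 + 4*h*r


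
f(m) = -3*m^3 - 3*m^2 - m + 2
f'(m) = -9*m^2 - 6*m - 1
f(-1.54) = 7.38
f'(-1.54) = -13.10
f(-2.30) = 24.93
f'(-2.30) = -34.81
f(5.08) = -473.79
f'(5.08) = -263.74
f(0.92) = -3.80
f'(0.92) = -14.14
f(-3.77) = 123.88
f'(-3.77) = -106.30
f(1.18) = -8.29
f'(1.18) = -20.61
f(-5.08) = 322.95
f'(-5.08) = -202.78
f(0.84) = -2.73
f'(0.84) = -12.39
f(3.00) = -109.00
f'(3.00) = -100.00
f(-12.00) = 4766.00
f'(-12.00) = -1225.00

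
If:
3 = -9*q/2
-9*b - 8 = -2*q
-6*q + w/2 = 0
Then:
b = -28/27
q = -2/3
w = -8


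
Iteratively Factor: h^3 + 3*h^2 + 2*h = (h)*(h^2 + 3*h + 2) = h*(h + 1)*(h + 2)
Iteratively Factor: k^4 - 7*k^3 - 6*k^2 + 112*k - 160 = (k - 5)*(k^3 - 2*k^2 - 16*k + 32) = (k - 5)*(k - 4)*(k^2 + 2*k - 8) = (k - 5)*(k - 4)*(k + 4)*(k - 2)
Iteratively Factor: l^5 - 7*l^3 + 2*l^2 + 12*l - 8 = (l + 2)*(l^4 - 2*l^3 - 3*l^2 + 8*l - 4) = (l - 1)*(l + 2)*(l^3 - l^2 - 4*l + 4) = (l - 1)^2*(l + 2)*(l^2 - 4) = (l - 1)^2*(l + 2)^2*(l - 2)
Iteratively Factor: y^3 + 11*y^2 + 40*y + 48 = (y + 4)*(y^2 + 7*y + 12) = (y + 3)*(y + 4)*(y + 4)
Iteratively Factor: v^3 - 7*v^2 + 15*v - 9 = (v - 3)*(v^2 - 4*v + 3) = (v - 3)^2*(v - 1)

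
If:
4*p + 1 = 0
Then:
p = -1/4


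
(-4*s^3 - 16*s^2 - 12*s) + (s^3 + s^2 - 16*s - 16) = -3*s^3 - 15*s^2 - 28*s - 16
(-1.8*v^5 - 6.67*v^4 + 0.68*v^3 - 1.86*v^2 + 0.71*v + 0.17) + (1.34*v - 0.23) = -1.8*v^5 - 6.67*v^4 + 0.68*v^3 - 1.86*v^2 + 2.05*v - 0.06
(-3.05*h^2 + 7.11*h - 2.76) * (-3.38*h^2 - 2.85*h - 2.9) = 10.309*h^4 - 15.3393*h^3 - 2.0897*h^2 - 12.753*h + 8.004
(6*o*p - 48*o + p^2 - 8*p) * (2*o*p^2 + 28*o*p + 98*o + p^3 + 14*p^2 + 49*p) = 12*o^2*p^3 + 72*o^2*p^2 - 756*o^2*p - 4704*o^2 + 8*o*p^4 + 48*o*p^3 - 504*o*p^2 - 3136*o*p + p^5 + 6*p^4 - 63*p^3 - 392*p^2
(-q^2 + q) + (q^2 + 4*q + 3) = 5*q + 3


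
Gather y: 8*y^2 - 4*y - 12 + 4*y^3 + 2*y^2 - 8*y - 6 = 4*y^3 + 10*y^2 - 12*y - 18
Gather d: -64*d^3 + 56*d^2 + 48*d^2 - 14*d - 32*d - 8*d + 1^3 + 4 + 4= -64*d^3 + 104*d^2 - 54*d + 9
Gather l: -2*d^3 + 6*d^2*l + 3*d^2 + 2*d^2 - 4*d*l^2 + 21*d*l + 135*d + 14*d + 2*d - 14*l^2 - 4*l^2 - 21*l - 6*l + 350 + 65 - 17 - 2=-2*d^3 + 5*d^2 + 151*d + l^2*(-4*d - 18) + l*(6*d^2 + 21*d - 27) + 396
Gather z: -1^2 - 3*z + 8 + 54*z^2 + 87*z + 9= 54*z^2 + 84*z + 16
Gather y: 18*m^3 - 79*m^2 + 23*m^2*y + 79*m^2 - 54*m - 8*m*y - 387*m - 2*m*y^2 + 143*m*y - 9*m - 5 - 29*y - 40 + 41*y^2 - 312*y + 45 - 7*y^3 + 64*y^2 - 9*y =18*m^3 - 450*m - 7*y^3 + y^2*(105 - 2*m) + y*(23*m^2 + 135*m - 350)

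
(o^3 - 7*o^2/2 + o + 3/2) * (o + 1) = o^4 - 5*o^3/2 - 5*o^2/2 + 5*o/2 + 3/2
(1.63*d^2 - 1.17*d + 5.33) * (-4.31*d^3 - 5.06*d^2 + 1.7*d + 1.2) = -7.0253*d^5 - 3.2051*d^4 - 14.2811*d^3 - 27.0028*d^2 + 7.657*d + 6.396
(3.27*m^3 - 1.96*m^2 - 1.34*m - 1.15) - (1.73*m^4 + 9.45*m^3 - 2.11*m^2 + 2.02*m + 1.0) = -1.73*m^4 - 6.18*m^3 + 0.15*m^2 - 3.36*m - 2.15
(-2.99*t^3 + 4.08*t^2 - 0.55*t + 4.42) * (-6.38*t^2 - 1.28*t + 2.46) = 19.0762*t^5 - 22.2032*t^4 - 9.0688*t^3 - 17.4588*t^2 - 7.0106*t + 10.8732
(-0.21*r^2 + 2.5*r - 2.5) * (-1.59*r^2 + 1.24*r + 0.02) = 0.3339*r^4 - 4.2354*r^3 + 7.0708*r^2 - 3.05*r - 0.05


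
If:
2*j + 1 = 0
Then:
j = -1/2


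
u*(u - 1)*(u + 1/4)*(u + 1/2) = u^4 - u^3/4 - 5*u^2/8 - u/8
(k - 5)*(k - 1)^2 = k^3 - 7*k^2 + 11*k - 5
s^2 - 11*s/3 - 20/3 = (s - 5)*(s + 4/3)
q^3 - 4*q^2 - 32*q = q*(q - 8)*(q + 4)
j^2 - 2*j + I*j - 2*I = (j - 2)*(j + I)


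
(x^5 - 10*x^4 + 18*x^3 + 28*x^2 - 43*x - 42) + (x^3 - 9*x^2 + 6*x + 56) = x^5 - 10*x^4 + 19*x^3 + 19*x^2 - 37*x + 14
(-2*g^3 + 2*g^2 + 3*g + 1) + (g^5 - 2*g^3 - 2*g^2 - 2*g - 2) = g^5 - 4*g^3 + g - 1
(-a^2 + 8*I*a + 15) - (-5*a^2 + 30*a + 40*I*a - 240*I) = 4*a^2 - 30*a - 32*I*a + 15 + 240*I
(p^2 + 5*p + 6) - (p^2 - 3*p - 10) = 8*p + 16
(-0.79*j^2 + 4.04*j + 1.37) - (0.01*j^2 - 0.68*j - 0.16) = -0.8*j^2 + 4.72*j + 1.53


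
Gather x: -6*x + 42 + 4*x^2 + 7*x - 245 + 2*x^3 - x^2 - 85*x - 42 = 2*x^3 + 3*x^2 - 84*x - 245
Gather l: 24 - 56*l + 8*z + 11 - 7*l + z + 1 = -63*l + 9*z + 36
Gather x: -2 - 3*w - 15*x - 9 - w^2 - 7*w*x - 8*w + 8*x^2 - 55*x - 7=-w^2 - 11*w + 8*x^2 + x*(-7*w - 70) - 18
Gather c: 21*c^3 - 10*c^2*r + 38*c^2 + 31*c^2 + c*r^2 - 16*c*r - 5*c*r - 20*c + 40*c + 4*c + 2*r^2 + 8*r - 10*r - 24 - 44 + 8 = 21*c^3 + c^2*(69 - 10*r) + c*(r^2 - 21*r + 24) + 2*r^2 - 2*r - 60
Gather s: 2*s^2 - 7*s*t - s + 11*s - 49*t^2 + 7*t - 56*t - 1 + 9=2*s^2 + s*(10 - 7*t) - 49*t^2 - 49*t + 8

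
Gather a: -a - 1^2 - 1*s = -a - s - 1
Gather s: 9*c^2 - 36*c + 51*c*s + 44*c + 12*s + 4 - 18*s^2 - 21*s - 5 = 9*c^2 + 8*c - 18*s^2 + s*(51*c - 9) - 1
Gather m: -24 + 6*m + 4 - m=5*m - 20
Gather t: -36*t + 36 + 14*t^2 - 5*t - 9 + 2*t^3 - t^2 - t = 2*t^3 + 13*t^2 - 42*t + 27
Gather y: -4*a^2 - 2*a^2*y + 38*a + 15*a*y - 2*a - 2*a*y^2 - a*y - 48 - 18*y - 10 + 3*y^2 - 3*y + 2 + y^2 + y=-4*a^2 + 36*a + y^2*(4 - 2*a) + y*(-2*a^2 + 14*a - 20) - 56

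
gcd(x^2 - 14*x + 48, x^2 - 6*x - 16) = x - 8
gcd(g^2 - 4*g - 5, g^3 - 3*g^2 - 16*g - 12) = g + 1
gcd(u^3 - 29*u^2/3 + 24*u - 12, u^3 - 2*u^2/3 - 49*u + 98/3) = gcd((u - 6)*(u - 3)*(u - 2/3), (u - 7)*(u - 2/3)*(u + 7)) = u - 2/3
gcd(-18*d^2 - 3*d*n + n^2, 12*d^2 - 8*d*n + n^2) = 6*d - n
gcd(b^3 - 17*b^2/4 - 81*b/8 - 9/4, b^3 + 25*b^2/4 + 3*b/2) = b + 1/4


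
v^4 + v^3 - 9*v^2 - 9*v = v*(v - 3)*(v + 1)*(v + 3)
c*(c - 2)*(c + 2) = c^3 - 4*c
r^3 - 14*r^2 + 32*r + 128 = (r - 8)^2*(r + 2)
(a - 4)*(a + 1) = a^2 - 3*a - 4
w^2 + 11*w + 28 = (w + 4)*(w + 7)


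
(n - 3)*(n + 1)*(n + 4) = n^3 + 2*n^2 - 11*n - 12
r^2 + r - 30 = (r - 5)*(r + 6)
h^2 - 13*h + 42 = (h - 7)*(h - 6)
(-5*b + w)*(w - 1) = -5*b*w + 5*b + w^2 - w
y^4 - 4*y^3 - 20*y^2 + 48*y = y*(y - 6)*(y - 2)*(y + 4)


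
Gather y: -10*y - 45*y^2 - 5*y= -45*y^2 - 15*y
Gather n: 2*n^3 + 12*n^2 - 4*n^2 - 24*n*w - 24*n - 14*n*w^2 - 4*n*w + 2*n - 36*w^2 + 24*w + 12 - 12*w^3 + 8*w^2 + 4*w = 2*n^3 + 8*n^2 + n*(-14*w^2 - 28*w - 22) - 12*w^3 - 28*w^2 + 28*w + 12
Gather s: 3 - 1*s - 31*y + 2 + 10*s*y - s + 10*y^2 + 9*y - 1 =s*(10*y - 2) + 10*y^2 - 22*y + 4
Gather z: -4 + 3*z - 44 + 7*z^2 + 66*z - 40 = 7*z^2 + 69*z - 88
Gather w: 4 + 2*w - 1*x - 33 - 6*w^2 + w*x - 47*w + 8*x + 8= -6*w^2 + w*(x - 45) + 7*x - 21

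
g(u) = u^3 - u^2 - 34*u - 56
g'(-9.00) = 227.00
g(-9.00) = -560.00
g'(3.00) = -13.00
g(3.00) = -140.00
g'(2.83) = -15.63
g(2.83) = -137.56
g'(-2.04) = -17.44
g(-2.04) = 0.71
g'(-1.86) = -19.90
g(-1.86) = -2.65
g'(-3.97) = 21.22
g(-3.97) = 0.65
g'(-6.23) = 94.90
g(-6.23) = -124.80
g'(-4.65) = 40.17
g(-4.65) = -20.07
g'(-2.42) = -11.59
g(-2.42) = 6.25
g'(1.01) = -32.96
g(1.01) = -90.33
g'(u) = 3*u^2 - 2*u - 34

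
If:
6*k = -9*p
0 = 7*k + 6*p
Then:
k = 0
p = 0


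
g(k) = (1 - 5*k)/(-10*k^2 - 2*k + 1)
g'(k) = (1 - 5*k)*(20*k + 2)/(-10*k^2 - 2*k + 1)^2 - 5/(-10*k^2 - 2*k + 1)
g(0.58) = 0.54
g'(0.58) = -0.66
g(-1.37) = -0.52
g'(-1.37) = -0.55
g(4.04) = 0.11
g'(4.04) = -0.03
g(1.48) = 0.27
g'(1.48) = -0.15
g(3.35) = 0.13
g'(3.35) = -0.04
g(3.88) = 0.12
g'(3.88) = -0.03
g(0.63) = 0.51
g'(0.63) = -0.57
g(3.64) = 0.12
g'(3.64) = -0.03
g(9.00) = 0.05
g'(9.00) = -0.00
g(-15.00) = -0.03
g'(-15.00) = 0.00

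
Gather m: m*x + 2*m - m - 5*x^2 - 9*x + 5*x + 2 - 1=m*(x + 1) - 5*x^2 - 4*x + 1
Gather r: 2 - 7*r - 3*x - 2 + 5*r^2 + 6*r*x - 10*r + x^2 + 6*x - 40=5*r^2 + r*(6*x - 17) + x^2 + 3*x - 40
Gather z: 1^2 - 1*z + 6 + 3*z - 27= 2*z - 20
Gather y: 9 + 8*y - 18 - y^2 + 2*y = -y^2 + 10*y - 9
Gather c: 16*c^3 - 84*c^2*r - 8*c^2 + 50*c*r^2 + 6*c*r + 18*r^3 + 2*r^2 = 16*c^3 + c^2*(-84*r - 8) + c*(50*r^2 + 6*r) + 18*r^3 + 2*r^2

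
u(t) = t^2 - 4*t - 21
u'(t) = 2*t - 4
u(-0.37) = -19.38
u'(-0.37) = -4.74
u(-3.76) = 8.18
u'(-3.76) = -11.52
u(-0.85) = -16.88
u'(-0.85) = -5.70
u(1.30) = -24.51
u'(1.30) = -1.40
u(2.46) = -24.79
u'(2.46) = 0.92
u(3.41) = -23.01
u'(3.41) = 2.82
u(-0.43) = -19.10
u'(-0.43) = -4.86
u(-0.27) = -19.85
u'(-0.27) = -4.54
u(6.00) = -9.00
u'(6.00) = 8.00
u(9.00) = 24.00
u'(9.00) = 14.00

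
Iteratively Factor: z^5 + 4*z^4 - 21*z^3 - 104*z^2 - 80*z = (z + 1)*(z^4 + 3*z^3 - 24*z^2 - 80*z) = (z + 1)*(z + 4)*(z^3 - z^2 - 20*z) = (z - 5)*(z + 1)*(z + 4)*(z^2 + 4*z) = z*(z - 5)*(z + 1)*(z + 4)*(z + 4)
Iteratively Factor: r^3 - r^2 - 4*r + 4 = (r - 2)*(r^2 + r - 2) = (r - 2)*(r + 2)*(r - 1)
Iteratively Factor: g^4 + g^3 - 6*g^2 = (g)*(g^3 + g^2 - 6*g) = g*(g + 3)*(g^2 - 2*g) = g*(g - 2)*(g + 3)*(g)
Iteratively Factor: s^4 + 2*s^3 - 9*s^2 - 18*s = (s)*(s^3 + 2*s^2 - 9*s - 18) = s*(s + 2)*(s^2 - 9) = s*(s - 3)*(s + 2)*(s + 3)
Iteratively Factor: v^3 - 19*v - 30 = (v + 2)*(v^2 - 2*v - 15) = (v - 5)*(v + 2)*(v + 3)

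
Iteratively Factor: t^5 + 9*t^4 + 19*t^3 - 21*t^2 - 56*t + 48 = (t - 1)*(t^4 + 10*t^3 + 29*t^2 + 8*t - 48) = (t - 1)*(t + 3)*(t^3 + 7*t^2 + 8*t - 16) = (t - 1)*(t + 3)*(t + 4)*(t^2 + 3*t - 4) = (t - 1)*(t + 3)*(t + 4)^2*(t - 1)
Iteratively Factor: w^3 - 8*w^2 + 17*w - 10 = (w - 1)*(w^2 - 7*w + 10) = (w - 5)*(w - 1)*(w - 2)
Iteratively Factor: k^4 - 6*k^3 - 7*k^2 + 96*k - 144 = (k - 3)*(k^3 - 3*k^2 - 16*k + 48) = (k - 3)^2*(k^2 - 16) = (k - 4)*(k - 3)^2*(k + 4)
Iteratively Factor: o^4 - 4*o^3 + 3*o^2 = (o - 1)*(o^3 - 3*o^2) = o*(o - 1)*(o^2 - 3*o) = o^2*(o - 1)*(o - 3)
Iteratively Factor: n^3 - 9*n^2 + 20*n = (n)*(n^2 - 9*n + 20) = n*(n - 5)*(n - 4)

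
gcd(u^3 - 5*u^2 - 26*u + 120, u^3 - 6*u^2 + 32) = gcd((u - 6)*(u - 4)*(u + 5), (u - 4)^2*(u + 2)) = u - 4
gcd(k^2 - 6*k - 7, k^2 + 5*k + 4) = k + 1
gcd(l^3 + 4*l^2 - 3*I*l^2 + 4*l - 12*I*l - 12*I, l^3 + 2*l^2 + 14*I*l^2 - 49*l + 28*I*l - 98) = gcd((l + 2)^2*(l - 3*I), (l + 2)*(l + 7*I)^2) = l + 2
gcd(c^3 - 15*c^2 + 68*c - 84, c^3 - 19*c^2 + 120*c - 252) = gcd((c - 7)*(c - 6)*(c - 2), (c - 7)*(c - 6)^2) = c^2 - 13*c + 42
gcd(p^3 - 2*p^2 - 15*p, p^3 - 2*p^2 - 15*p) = p^3 - 2*p^2 - 15*p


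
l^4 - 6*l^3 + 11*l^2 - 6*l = l*(l - 3)*(l - 2)*(l - 1)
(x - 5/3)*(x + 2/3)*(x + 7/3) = x^3 + 4*x^2/3 - 31*x/9 - 70/27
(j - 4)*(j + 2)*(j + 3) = j^3 + j^2 - 14*j - 24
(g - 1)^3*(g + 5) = g^4 + 2*g^3 - 12*g^2 + 14*g - 5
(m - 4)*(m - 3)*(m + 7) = m^3 - 37*m + 84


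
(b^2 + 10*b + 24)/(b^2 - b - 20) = (b + 6)/(b - 5)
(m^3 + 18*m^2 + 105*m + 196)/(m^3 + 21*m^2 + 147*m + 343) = (m + 4)/(m + 7)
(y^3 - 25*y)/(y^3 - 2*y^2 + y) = (y^2 - 25)/(y^2 - 2*y + 1)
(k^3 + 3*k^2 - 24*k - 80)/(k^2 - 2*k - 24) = (k^2 - k - 20)/(k - 6)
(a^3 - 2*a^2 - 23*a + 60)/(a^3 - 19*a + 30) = (a - 4)/(a - 2)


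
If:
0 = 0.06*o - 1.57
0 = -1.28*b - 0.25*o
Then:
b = -5.11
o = 26.17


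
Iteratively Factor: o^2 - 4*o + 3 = (o - 1)*(o - 3)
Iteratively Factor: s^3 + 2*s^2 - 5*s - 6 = (s - 2)*(s^2 + 4*s + 3) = (s - 2)*(s + 3)*(s + 1)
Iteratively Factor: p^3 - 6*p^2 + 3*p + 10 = (p - 5)*(p^2 - p - 2) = (p - 5)*(p - 2)*(p + 1)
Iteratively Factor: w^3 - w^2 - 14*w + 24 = (w + 4)*(w^2 - 5*w + 6) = (w - 2)*(w + 4)*(w - 3)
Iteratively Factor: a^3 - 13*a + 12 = (a - 3)*(a^2 + 3*a - 4) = (a - 3)*(a + 4)*(a - 1)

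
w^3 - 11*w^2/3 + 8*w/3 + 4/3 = (w - 2)^2*(w + 1/3)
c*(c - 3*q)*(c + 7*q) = c^3 + 4*c^2*q - 21*c*q^2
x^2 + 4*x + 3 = (x + 1)*(x + 3)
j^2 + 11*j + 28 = (j + 4)*(j + 7)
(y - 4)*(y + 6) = y^2 + 2*y - 24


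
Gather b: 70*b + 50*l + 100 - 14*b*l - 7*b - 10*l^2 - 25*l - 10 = b*(63 - 14*l) - 10*l^2 + 25*l + 90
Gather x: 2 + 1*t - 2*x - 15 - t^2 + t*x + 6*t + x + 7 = -t^2 + 7*t + x*(t - 1) - 6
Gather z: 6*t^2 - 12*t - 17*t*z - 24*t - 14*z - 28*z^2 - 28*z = 6*t^2 - 36*t - 28*z^2 + z*(-17*t - 42)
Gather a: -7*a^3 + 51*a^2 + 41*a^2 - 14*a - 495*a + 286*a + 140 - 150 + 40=-7*a^3 + 92*a^2 - 223*a + 30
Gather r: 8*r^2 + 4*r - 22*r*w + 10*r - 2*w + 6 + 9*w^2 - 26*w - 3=8*r^2 + r*(14 - 22*w) + 9*w^2 - 28*w + 3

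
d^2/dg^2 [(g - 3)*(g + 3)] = 2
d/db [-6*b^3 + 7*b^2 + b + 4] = -18*b^2 + 14*b + 1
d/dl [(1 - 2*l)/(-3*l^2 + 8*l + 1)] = 2*(-3*l^2 + 3*l - 5)/(9*l^4 - 48*l^3 + 58*l^2 + 16*l + 1)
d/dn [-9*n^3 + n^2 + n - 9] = -27*n^2 + 2*n + 1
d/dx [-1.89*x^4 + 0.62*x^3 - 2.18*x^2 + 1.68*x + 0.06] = -7.56*x^3 + 1.86*x^2 - 4.36*x + 1.68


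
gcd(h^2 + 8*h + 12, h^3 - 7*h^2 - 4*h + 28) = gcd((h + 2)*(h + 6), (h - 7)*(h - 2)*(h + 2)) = h + 2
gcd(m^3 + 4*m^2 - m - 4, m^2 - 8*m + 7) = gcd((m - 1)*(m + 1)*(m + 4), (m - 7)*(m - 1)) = m - 1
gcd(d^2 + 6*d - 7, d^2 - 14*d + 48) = 1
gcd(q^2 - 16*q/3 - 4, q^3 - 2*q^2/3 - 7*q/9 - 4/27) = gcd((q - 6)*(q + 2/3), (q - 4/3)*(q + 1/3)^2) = 1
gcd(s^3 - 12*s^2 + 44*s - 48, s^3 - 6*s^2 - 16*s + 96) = s^2 - 10*s + 24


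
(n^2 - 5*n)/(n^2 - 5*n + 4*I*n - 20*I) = n/(n + 4*I)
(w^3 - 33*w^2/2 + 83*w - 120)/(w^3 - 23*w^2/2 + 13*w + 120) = (2*w - 5)/(2*w + 5)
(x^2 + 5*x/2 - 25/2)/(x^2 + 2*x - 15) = (x - 5/2)/(x - 3)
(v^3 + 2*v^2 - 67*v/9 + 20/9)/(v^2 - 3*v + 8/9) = (3*v^2 + 7*v - 20)/(3*v - 8)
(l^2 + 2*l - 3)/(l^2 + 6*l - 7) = (l + 3)/(l + 7)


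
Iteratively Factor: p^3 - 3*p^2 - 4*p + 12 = (p + 2)*(p^2 - 5*p + 6) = (p - 3)*(p + 2)*(p - 2)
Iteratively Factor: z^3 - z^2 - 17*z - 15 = (z - 5)*(z^2 + 4*z + 3) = (z - 5)*(z + 1)*(z + 3)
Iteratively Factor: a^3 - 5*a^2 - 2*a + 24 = (a - 4)*(a^2 - a - 6) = (a - 4)*(a - 3)*(a + 2)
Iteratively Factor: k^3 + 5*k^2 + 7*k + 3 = (k + 3)*(k^2 + 2*k + 1) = (k + 1)*(k + 3)*(k + 1)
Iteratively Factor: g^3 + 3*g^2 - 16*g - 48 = (g + 4)*(g^2 - g - 12) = (g + 3)*(g + 4)*(g - 4)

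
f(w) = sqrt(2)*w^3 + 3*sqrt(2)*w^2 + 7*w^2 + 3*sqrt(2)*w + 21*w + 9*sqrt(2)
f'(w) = 3*sqrt(2)*w^2 + 6*sqrt(2)*w + 14*w + 3*sqrt(2) + 21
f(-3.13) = 0.50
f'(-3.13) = -3.57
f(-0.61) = 1.19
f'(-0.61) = 13.11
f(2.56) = 174.76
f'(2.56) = 110.61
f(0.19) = 17.94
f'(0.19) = 29.67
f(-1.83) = -4.48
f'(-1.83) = -1.70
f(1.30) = 67.65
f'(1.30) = 61.64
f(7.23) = 1317.40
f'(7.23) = 409.59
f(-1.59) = -4.67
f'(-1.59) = 0.22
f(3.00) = 227.82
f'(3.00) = 130.88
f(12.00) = 4378.34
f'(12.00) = 906.01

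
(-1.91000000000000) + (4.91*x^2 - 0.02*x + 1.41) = 4.91*x^2 - 0.02*x - 0.5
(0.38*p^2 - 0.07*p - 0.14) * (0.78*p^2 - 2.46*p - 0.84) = 0.2964*p^4 - 0.9894*p^3 - 0.2562*p^2 + 0.4032*p + 0.1176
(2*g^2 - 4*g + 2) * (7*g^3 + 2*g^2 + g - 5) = 14*g^5 - 24*g^4 + 8*g^3 - 10*g^2 + 22*g - 10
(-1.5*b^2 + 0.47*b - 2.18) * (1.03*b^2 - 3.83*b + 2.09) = -1.545*b^4 + 6.2291*b^3 - 7.1805*b^2 + 9.3317*b - 4.5562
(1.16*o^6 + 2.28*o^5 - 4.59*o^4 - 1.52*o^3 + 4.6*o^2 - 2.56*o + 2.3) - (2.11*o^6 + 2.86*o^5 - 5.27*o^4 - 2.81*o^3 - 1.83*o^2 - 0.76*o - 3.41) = -0.95*o^6 - 0.58*o^5 + 0.68*o^4 + 1.29*o^3 + 6.43*o^2 - 1.8*o + 5.71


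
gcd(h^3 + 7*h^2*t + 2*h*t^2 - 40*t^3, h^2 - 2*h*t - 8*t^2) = 1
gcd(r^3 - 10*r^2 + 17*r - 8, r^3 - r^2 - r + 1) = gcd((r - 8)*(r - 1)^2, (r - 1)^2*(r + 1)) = r^2 - 2*r + 1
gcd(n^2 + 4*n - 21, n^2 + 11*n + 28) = n + 7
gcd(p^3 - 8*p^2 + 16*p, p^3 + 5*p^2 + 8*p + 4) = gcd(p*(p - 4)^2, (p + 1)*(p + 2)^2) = 1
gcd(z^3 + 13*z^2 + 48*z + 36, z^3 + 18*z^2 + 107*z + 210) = z + 6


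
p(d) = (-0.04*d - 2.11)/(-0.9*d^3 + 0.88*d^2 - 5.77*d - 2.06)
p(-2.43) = -0.07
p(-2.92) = -0.04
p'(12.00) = -0.00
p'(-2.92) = -0.03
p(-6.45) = -0.01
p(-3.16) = -0.04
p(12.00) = 0.00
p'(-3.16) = -0.03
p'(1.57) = -0.13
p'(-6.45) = -0.00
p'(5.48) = -0.01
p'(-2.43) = -0.06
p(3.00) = 0.06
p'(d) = (-0.04*d - 2.11)*(2.7*d^2 - 1.76*d + 5.77)/(-0.9*d^3 + 0.88*d^2 - 5.77*d - 2.06)^2 - 0.04/(-0.9*d^3 + 0.88*d^2 - 5.77*d - 2.06) = (-0.072*d^3 - 5.6618*d^2 + 3.7136*d - 12.0923)/(0.81*d^6 - 1.584*d^5 + 11.1604*d^4 - 6.4472*d^3 + 29.6673*d^2 + 23.7724*d + 4.2436)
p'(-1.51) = -0.22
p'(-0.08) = -4.90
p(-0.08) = 1.32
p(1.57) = 0.17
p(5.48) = 0.01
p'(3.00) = -0.04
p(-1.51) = -0.17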